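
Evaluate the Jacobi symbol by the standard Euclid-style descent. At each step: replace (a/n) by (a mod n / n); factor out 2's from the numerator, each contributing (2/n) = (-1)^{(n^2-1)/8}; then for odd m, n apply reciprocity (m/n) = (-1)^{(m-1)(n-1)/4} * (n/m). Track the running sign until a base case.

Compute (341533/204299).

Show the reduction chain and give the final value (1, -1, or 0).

1

(341533/204299): 341533 mod 204299 = 137234, so (341533/204299) = (137234/204299)
factor out 2^1: 137234 = 2^1·68617; with 204299 mod 8 = 3, (2/204299) = -1; sign now -1; continue with (68617/204299)
flip (68617/204299) -> (204299/68617): both odd, 68617 mod 4 = 1, 204299 mod 4 = 3, so the flip contributes +1; sign now -1
(204299/68617): 204299 mod 68617 = 67065, so (204299/68617) = (67065/68617)
flip (67065/68617) -> (68617/67065): both odd, 67065 mod 4 = 1, 68617 mod 4 = 1, so the flip contributes +1; sign now -1
(68617/67065): 68617 mod 67065 = 1552, so (68617/67065) = (1552/67065)
factor out 2^4: 1552 = 2^4·97; with 67065 mod 8 = 1, (2/67065) = +1; sign now -1; continue with (97/67065)
flip (97/67065) -> (67065/97): both odd, 97 mod 4 = 1, 67065 mod 4 = 1, so the flip contributes +1; sign now -1
(67065/97): 67065 mod 97 = 38, so (67065/97) = (38/97)
factor out 2^1: 38 = 2^1·19; with 97 mod 8 = 1, (2/97) = +1; sign now -1; continue with (19/97)
flip (19/97) -> (97/19): both odd, 19 mod 4 = 3, 97 mod 4 = 1, so the flip contributes +1; sign now -1
(97/19): 97 mod 19 = 2, so (97/19) = (2/19)
factor out 2^1: 2 = 2^1·1; with 19 mod 8 = 3, (2/19) = -1; sign now +1; continue with (1/19)
reached (1/19) = 1, so the symbol is +1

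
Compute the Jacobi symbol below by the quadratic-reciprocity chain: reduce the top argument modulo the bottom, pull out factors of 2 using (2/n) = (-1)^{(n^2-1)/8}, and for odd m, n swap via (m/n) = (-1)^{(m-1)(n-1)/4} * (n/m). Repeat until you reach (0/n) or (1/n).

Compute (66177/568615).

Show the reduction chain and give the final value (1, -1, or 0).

reciprocity: (66177/568615) = +1·(568615/66177) since 66177 mod 4 = 1, 568615 mod 4 = 3; sign now +1
(568615/66177) = (39199/66177)   [reduce mod 66177]
reciprocity: (39199/66177) = +1·(66177/39199) since 39199 mod 4 = 3, 66177 mod 4 = 1; sign now +1
(66177/39199) = (26978/39199)   [reduce mod 39199]
26978 = 2^1·13489; (2/39199) = +1 since 39199 mod 8 = 7, so (26978/39199) = (+1)^1·(13489/39199); sign now +1
reciprocity: (13489/39199) = +1·(39199/13489) since 13489 mod 4 = 1, 39199 mod 4 = 3; sign now +1
(39199/13489) = (12221/13489)   [reduce mod 13489]
reciprocity: (12221/13489) = +1·(13489/12221) since 12221 mod 4 = 1, 13489 mod 4 = 1; sign now +1
(13489/12221) = (1268/12221)   [reduce mod 12221]
1268 = 2^2·317; (2/12221) = -1 since 12221 mod 8 = 5, so (1268/12221) = (-1)^2·(317/12221); sign now +1
reciprocity: (317/12221) = +1·(12221/317) since 317 mod 4 = 1, 12221 mod 4 = 1; sign now +1
(12221/317) = (175/317)   [reduce mod 317]
reciprocity: (175/317) = +1·(317/175) since 175 mod 4 = 3, 317 mod 4 = 1; sign now +1
(317/175) = (142/175)   [reduce mod 175]
142 = 2^1·71; (2/175) = +1 since 175 mod 8 = 7, so (142/175) = (+1)^1·(71/175); sign now +1
reciprocity: (71/175) = -1·(175/71) since 71 mod 4 = 3, 175 mod 4 = 3; sign now -1
(175/71) = (33/71)   [reduce mod 71]
reciprocity: (33/71) = +1·(71/33) since 33 mod 4 = 1, 71 mod 4 = 3; sign now -1
(71/33) = (5/33)   [reduce mod 33]
reciprocity: (5/33) = +1·(33/5) since 5 mod 4 = 1, 33 mod 4 = 1; sign now -1
(33/5) = (3/5)   [reduce mod 5]
reciprocity: (3/5) = +1·(5/3) since 3 mod 4 = 3, 5 mod 4 = 1; sign now -1
(5/3) = (2/3)   [reduce mod 3]
2 = 2^1·1; (2/3) = -1 since 3 mod 8 = 3, so (2/3) = (-1)^1·(1/3); sign now +1
(1/3) = 1; final value = sign = +1

1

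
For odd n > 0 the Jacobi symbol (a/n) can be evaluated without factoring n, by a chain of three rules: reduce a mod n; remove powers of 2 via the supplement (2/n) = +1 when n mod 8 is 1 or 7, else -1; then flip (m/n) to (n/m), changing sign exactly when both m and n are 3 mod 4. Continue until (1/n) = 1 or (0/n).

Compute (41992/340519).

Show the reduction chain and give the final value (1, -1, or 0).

-1

factor out 2^3: 41992 = 2^3·5249; with 340519 mod 8 = 7, (2/340519) = +1; sign now +1; continue with (5249/340519)
flip (5249/340519) -> (340519/5249): both odd, 5249 mod 4 = 1, 340519 mod 4 = 3, so the flip contributes +1; sign now +1
(340519/5249): 340519 mod 5249 = 4583, so (340519/5249) = (4583/5249)
flip (4583/5249) -> (5249/4583): both odd, 4583 mod 4 = 3, 5249 mod 4 = 1, so the flip contributes +1; sign now +1
(5249/4583): 5249 mod 4583 = 666, so (5249/4583) = (666/4583)
factor out 2^1: 666 = 2^1·333; with 4583 mod 8 = 7, (2/4583) = +1; sign now +1; continue with (333/4583)
flip (333/4583) -> (4583/333): both odd, 333 mod 4 = 1, 4583 mod 4 = 3, so the flip contributes +1; sign now +1
(4583/333): 4583 mod 333 = 254, so (4583/333) = (254/333)
factor out 2^1: 254 = 2^1·127; with 333 mod 8 = 5, (2/333) = -1; sign now -1; continue with (127/333)
flip (127/333) -> (333/127): both odd, 127 mod 4 = 3, 333 mod 4 = 1, so the flip contributes +1; sign now -1
(333/127): 333 mod 127 = 79, so (333/127) = (79/127)
flip (79/127) -> (127/79): both odd, 79 mod 4 = 3, 127 mod 4 = 3, so the flip contributes -1; sign now +1
(127/79): 127 mod 79 = 48, so (127/79) = (48/79)
factor out 2^4: 48 = 2^4·3; with 79 mod 8 = 7, (2/79) = +1; sign now +1; continue with (3/79)
flip (3/79) -> (79/3): both odd, 3 mod 4 = 3, 79 mod 4 = 3, so the flip contributes -1; sign now -1
(79/3): 79 mod 3 = 1, so (79/3) = (1/3)
reached (1/3) = 1, so the symbol is -1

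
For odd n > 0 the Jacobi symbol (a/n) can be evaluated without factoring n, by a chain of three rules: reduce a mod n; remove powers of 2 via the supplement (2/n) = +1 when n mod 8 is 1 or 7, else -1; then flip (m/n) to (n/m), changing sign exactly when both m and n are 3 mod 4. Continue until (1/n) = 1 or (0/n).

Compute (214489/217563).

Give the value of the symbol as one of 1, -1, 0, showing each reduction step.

reciprocity: (214489/217563) = +1·(217563/214489) since 214489 mod 4 = 1, 217563 mod 4 = 3; sign now +1
(217563/214489) = (3074/214489)   [reduce mod 214489]
3074 = 2^1·1537; (2/214489) = +1 since 214489 mod 8 = 1, so (3074/214489) = (+1)^1·(1537/214489); sign now +1
reciprocity: (1537/214489) = +1·(214489/1537) since 1537 mod 4 = 1, 214489 mod 4 = 1; sign now +1
(214489/1537) = (846/1537)   [reduce mod 1537]
846 = 2^1·423; (2/1537) = +1 since 1537 mod 8 = 1, so (846/1537) = (+1)^1·(423/1537); sign now +1
reciprocity: (423/1537) = +1·(1537/423) since 423 mod 4 = 3, 1537 mod 4 = 1; sign now +1
(1537/423) = (268/423)   [reduce mod 423]
268 = 2^2·67; (2/423) = +1 since 423 mod 8 = 7, so (268/423) = (+1)^2·(67/423); sign now +1
reciprocity: (67/423) = -1·(423/67) since 67 mod 4 = 3, 423 mod 4 = 3; sign now -1
(423/67) = (21/67)   [reduce mod 67]
reciprocity: (21/67) = +1·(67/21) since 21 mod 4 = 1, 67 mod 4 = 3; sign now -1
(67/21) = (4/21)   [reduce mod 21]
4 = 2^2·1; (2/21) = -1 since 21 mod 8 = 5, so (4/21) = (-1)^2·(1/21); sign now -1
(1/21) = 1; final value = sign = -1

-1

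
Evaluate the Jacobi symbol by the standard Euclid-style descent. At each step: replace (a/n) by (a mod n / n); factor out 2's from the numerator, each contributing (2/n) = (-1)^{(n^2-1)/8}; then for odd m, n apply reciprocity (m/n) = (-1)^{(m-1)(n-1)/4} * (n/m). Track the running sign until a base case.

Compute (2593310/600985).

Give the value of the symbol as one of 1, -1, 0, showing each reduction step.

0

(2593310/600985): 2593310 mod 600985 = 189370, so (2593310/600985) = (189370/600985)
factor out 2^1: 189370 = 2^1·94685; with 600985 mod 8 = 1, (2/600985) = +1; sign now +1; continue with (94685/600985)
flip (94685/600985) -> (600985/94685): both odd, 94685 mod 4 = 1, 600985 mod 4 = 1, so the flip contributes +1; sign now +1
(600985/94685): 600985 mod 94685 = 32875, so (600985/94685) = (32875/94685)
flip (32875/94685) -> (94685/32875): both odd, 32875 mod 4 = 3, 94685 mod 4 = 1, so the flip contributes +1; sign now +1
(94685/32875): 94685 mod 32875 = 28935, so (94685/32875) = (28935/32875)
flip (28935/32875) -> (32875/28935): both odd, 28935 mod 4 = 3, 32875 mod 4 = 3, so the flip contributes -1; sign now -1
(32875/28935): 32875 mod 28935 = 3940, so (32875/28935) = (3940/28935)
factor out 2^2: 3940 = 2^2·985; with 28935 mod 8 = 7, (2/28935) = +1; sign now -1; continue with (985/28935)
flip (985/28935) -> (28935/985): both odd, 985 mod 4 = 1, 28935 mod 4 = 3, so the flip contributes +1; sign now -1
(28935/985): 28935 mod 985 = 370, so (28935/985) = (370/985)
factor out 2^1: 370 = 2^1·185; with 985 mod 8 = 1, (2/985) = +1; sign now -1; continue with (185/985)
flip (185/985) -> (985/185): both odd, 185 mod 4 = 1, 985 mod 4 = 1, so the flip contributes +1; sign now -1
(985/185): 985 mod 185 = 60, so (985/185) = (60/185)
factor out 2^2: 60 = 2^2·15; with 185 mod 8 = 1, (2/185) = +1; sign now -1; continue with (15/185)
flip (15/185) -> (185/15): both odd, 15 mod 4 = 3, 185 mod 4 = 1, so the flip contributes +1; sign now -1
(185/15): 185 mod 15 = 5, so (185/15) = (5/15)
flip (5/15) -> (15/5): both odd, 5 mod 4 = 1, 15 mod 4 = 3, so the flip contributes +1; sign now -1
(15/5): 15 mod 5 = 0, so (15/5) = (0/5)
reached (0/5); gcd(a, n) > 1, so (0/5) = 0 and the symbol is 0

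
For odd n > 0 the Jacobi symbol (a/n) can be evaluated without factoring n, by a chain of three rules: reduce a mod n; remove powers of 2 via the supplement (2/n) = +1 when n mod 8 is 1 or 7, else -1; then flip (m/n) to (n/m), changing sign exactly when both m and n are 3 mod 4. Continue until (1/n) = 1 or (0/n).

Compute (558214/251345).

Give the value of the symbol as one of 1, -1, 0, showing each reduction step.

(558214/251345) = (55524/251345)   [reduce mod 251345]
55524 = 2^2·13881; (2/251345) = +1 since 251345 mod 8 = 1, so (55524/251345) = (+1)^2·(13881/251345); sign now +1
reciprocity: (13881/251345) = +1·(251345/13881) since 13881 mod 4 = 1, 251345 mod 4 = 1; sign now +1
(251345/13881) = (1487/13881)   [reduce mod 13881]
reciprocity: (1487/13881) = +1·(13881/1487) since 1487 mod 4 = 3, 13881 mod 4 = 1; sign now +1
(13881/1487) = (498/1487)   [reduce mod 1487]
498 = 2^1·249; (2/1487) = +1 since 1487 mod 8 = 7, so (498/1487) = (+1)^1·(249/1487); sign now +1
reciprocity: (249/1487) = +1·(1487/249) since 249 mod 4 = 1, 1487 mod 4 = 3; sign now +1
(1487/249) = (242/249)   [reduce mod 249]
242 = 2^1·121; (2/249) = +1 since 249 mod 8 = 1, so (242/249) = (+1)^1·(121/249); sign now +1
reciprocity: (121/249) = +1·(249/121) since 121 mod 4 = 1, 249 mod 4 = 1; sign now +1
(249/121) = (7/121)   [reduce mod 121]
reciprocity: (7/121) = +1·(121/7) since 7 mod 4 = 3, 121 mod 4 = 1; sign now +1
(121/7) = (2/7)   [reduce mod 7]
2 = 2^1·1; (2/7) = +1 since 7 mod 8 = 7, so (2/7) = (+1)^1·(1/7); sign now +1
(1/7) = 1; final value = sign = +1

1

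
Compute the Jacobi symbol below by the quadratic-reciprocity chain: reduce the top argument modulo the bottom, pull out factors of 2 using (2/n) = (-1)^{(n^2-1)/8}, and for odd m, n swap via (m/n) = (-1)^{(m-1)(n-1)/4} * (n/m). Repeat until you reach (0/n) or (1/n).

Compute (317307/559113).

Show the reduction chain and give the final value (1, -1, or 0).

0

flip (317307/559113) -> (559113/317307): both odd, 317307 mod 4 = 3, 559113 mod 4 = 1, so the flip contributes +1; sign now +1
(559113/317307): 559113 mod 317307 = 241806, so (559113/317307) = (241806/317307)
factor out 2^1: 241806 = 2^1·120903; with 317307 mod 8 = 3, (2/317307) = -1; sign now -1; continue with (120903/317307)
flip (120903/317307) -> (317307/120903): both odd, 120903 mod 4 = 3, 317307 mod 4 = 3, so the flip contributes -1; sign now +1
(317307/120903): 317307 mod 120903 = 75501, so (317307/120903) = (75501/120903)
flip (75501/120903) -> (120903/75501): both odd, 75501 mod 4 = 1, 120903 mod 4 = 3, so the flip contributes +1; sign now +1
(120903/75501): 120903 mod 75501 = 45402, so (120903/75501) = (45402/75501)
factor out 2^1: 45402 = 2^1·22701; with 75501 mod 8 = 5, (2/75501) = -1; sign now -1; continue with (22701/75501)
flip (22701/75501) -> (75501/22701): both odd, 22701 mod 4 = 1, 75501 mod 4 = 1, so the flip contributes +1; sign now -1
(75501/22701): 75501 mod 22701 = 7398, so (75501/22701) = (7398/22701)
factor out 2^1: 7398 = 2^1·3699; with 22701 mod 8 = 5, (2/22701) = -1; sign now +1; continue with (3699/22701)
flip (3699/22701) -> (22701/3699): both odd, 3699 mod 4 = 3, 22701 mod 4 = 1, so the flip contributes +1; sign now +1
(22701/3699): 22701 mod 3699 = 507, so (22701/3699) = (507/3699)
flip (507/3699) -> (3699/507): both odd, 507 mod 4 = 3, 3699 mod 4 = 3, so the flip contributes -1; sign now -1
(3699/507): 3699 mod 507 = 150, so (3699/507) = (150/507)
factor out 2^1: 150 = 2^1·75; with 507 mod 8 = 3, (2/507) = -1; sign now +1; continue with (75/507)
flip (75/507) -> (507/75): both odd, 75 mod 4 = 3, 507 mod 4 = 3, so the flip contributes -1; sign now -1
(507/75): 507 mod 75 = 57, so (507/75) = (57/75)
flip (57/75) -> (75/57): both odd, 57 mod 4 = 1, 75 mod 4 = 3, so the flip contributes +1; sign now -1
(75/57): 75 mod 57 = 18, so (75/57) = (18/57)
factor out 2^1: 18 = 2^1·9; with 57 mod 8 = 1, (2/57) = +1; sign now -1; continue with (9/57)
flip (9/57) -> (57/9): both odd, 9 mod 4 = 1, 57 mod 4 = 1, so the flip contributes +1; sign now -1
(57/9): 57 mod 9 = 3, so (57/9) = (3/9)
flip (3/9) -> (9/3): both odd, 3 mod 4 = 3, 9 mod 4 = 1, so the flip contributes +1; sign now -1
(9/3): 9 mod 3 = 0, so (9/3) = (0/3)
reached (0/3); gcd(a, n) > 1, so (0/3) = 0 and the symbol is 0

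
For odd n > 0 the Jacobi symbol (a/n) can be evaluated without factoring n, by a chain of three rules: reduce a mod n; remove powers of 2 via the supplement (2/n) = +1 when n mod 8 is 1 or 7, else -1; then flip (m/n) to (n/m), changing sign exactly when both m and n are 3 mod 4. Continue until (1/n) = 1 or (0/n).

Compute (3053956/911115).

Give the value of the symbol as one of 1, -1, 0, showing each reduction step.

-1

(3053956/911115) = (320611/911115)   [reduce mod 911115]
reciprocity: (320611/911115) = -1·(911115/320611) since 320611 mod 4 = 3, 911115 mod 4 = 3; sign now -1
(911115/320611) = (269893/320611)   [reduce mod 320611]
reciprocity: (269893/320611) = +1·(320611/269893) since 269893 mod 4 = 1, 320611 mod 4 = 3; sign now -1
(320611/269893) = (50718/269893)   [reduce mod 269893]
50718 = 2^1·25359; (2/269893) = -1 since 269893 mod 8 = 5, so (50718/269893) = (-1)^1·(25359/269893); sign now +1
reciprocity: (25359/269893) = +1·(269893/25359) since 25359 mod 4 = 3, 269893 mod 4 = 1; sign now +1
(269893/25359) = (16303/25359)   [reduce mod 25359]
reciprocity: (16303/25359) = -1·(25359/16303) since 16303 mod 4 = 3, 25359 mod 4 = 3; sign now -1
(25359/16303) = (9056/16303)   [reduce mod 16303]
9056 = 2^5·283; (2/16303) = +1 since 16303 mod 8 = 7, so (9056/16303) = (+1)^5·(283/16303); sign now -1
reciprocity: (283/16303) = -1·(16303/283) since 283 mod 4 = 3, 16303 mod 4 = 3; sign now +1
(16303/283) = (172/283)   [reduce mod 283]
172 = 2^2·43; (2/283) = -1 since 283 mod 8 = 3, so (172/283) = (-1)^2·(43/283); sign now +1
reciprocity: (43/283) = -1·(283/43) since 43 mod 4 = 3, 283 mod 4 = 3; sign now -1
(283/43) = (25/43)   [reduce mod 43]
reciprocity: (25/43) = +1·(43/25) since 25 mod 4 = 1, 43 mod 4 = 3; sign now -1
(43/25) = (18/25)   [reduce mod 25]
18 = 2^1·9; (2/25) = +1 since 25 mod 8 = 1, so (18/25) = (+1)^1·(9/25); sign now -1
reciprocity: (9/25) = +1·(25/9) since 9 mod 4 = 1, 25 mod 4 = 1; sign now -1
(25/9) = (7/9)   [reduce mod 9]
reciprocity: (7/9) = +1·(9/7) since 7 mod 4 = 3, 9 mod 4 = 1; sign now -1
(9/7) = (2/7)   [reduce mod 7]
2 = 2^1·1; (2/7) = +1 since 7 mod 8 = 7, so (2/7) = (+1)^1·(1/7); sign now -1
(1/7) = 1; final value = sign = -1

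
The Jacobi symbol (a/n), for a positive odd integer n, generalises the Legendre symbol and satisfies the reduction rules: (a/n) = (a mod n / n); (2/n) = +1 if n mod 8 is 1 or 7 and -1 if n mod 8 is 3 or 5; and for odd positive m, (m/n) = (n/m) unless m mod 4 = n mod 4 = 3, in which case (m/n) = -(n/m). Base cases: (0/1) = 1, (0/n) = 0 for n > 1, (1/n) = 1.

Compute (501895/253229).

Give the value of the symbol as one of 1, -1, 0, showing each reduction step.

-1

(501895/253229): 501895 mod 253229 = 248666, so (501895/253229) = (248666/253229)
factor out 2^1: 248666 = 2^1·124333; with 253229 mod 8 = 5, (2/253229) = -1; sign now -1; continue with (124333/253229)
flip (124333/253229) -> (253229/124333): both odd, 124333 mod 4 = 1, 253229 mod 4 = 1, so the flip contributes +1; sign now -1
(253229/124333): 253229 mod 124333 = 4563, so (253229/124333) = (4563/124333)
flip (4563/124333) -> (124333/4563): both odd, 4563 mod 4 = 3, 124333 mod 4 = 1, so the flip contributes +1; sign now -1
(124333/4563): 124333 mod 4563 = 1132, so (124333/4563) = (1132/4563)
factor out 2^2: 1132 = 2^2·283; with 4563 mod 8 = 3, (2/4563) = -1; sign now -1; continue with (283/4563)
flip (283/4563) -> (4563/283): both odd, 283 mod 4 = 3, 4563 mod 4 = 3, so the flip contributes -1; sign now +1
(4563/283): 4563 mod 283 = 35, so (4563/283) = (35/283)
flip (35/283) -> (283/35): both odd, 35 mod 4 = 3, 283 mod 4 = 3, so the flip contributes -1; sign now -1
(283/35): 283 mod 35 = 3, so (283/35) = (3/35)
flip (3/35) -> (35/3): both odd, 3 mod 4 = 3, 35 mod 4 = 3, so the flip contributes -1; sign now +1
(35/3): 35 mod 3 = 2, so (35/3) = (2/3)
factor out 2^1: 2 = 2^1·1; with 3 mod 8 = 3, (2/3) = -1; sign now -1; continue with (1/3)
reached (1/3) = 1, so the symbol is -1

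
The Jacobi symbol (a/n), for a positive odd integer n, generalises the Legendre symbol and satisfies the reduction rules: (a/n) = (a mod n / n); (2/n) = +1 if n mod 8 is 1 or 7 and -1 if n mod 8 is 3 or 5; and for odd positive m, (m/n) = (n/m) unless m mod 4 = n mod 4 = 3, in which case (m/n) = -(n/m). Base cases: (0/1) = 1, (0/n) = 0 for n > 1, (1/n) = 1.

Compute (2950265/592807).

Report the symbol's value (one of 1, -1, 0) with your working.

(2950265/592807): 2950265 mod 592807 = 579037, so (2950265/592807) = (579037/592807)
flip (579037/592807) -> (592807/579037): both odd, 579037 mod 4 = 1, 592807 mod 4 = 3, so the flip contributes +1; sign now +1
(592807/579037): 592807 mod 579037 = 13770, so (592807/579037) = (13770/579037)
factor out 2^1: 13770 = 2^1·6885; with 579037 mod 8 = 5, (2/579037) = -1; sign now -1; continue with (6885/579037)
flip (6885/579037) -> (579037/6885): both odd, 6885 mod 4 = 1, 579037 mod 4 = 1, so the flip contributes +1; sign now -1
(579037/6885): 579037 mod 6885 = 697, so (579037/6885) = (697/6885)
flip (697/6885) -> (6885/697): both odd, 697 mod 4 = 1, 6885 mod 4 = 1, so the flip contributes +1; sign now -1
(6885/697): 6885 mod 697 = 612, so (6885/697) = (612/697)
factor out 2^2: 612 = 2^2·153; with 697 mod 8 = 1, (2/697) = +1; sign now -1; continue with (153/697)
flip (153/697) -> (697/153): both odd, 153 mod 4 = 1, 697 mod 4 = 1, so the flip contributes +1; sign now -1
(697/153): 697 mod 153 = 85, so (697/153) = (85/153)
flip (85/153) -> (153/85): both odd, 85 mod 4 = 1, 153 mod 4 = 1, so the flip contributes +1; sign now -1
(153/85): 153 mod 85 = 68, so (153/85) = (68/85)
factor out 2^2: 68 = 2^2·17; with 85 mod 8 = 5, (2/85) = -1; sign now -1; continue with (17/85)
flip (17/85) -> (85/17): both odd, 17 mod 4 = 1, 85 mod 4 = 1, so the flip contributes +1; sign now -1
(85/17): 85 mod 17 = 0, so (85/17) = (0/17)
reached (0/17); gcd(a, n) > 1, so (0/17) = 0 and the symbol is 0

0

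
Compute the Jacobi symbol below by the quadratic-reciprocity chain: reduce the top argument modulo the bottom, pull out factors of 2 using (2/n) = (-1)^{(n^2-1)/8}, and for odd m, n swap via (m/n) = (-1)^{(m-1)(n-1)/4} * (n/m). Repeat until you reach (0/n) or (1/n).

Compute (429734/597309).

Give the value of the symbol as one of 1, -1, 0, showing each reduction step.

-1

factor out 2^1: 429734 = 2^1·214867; with 597309 mod 8 = 5, (2/597309) = -1; sign now -1; continue with (214867/597309)
flip (214867/597309) -> (597309/214867): both odd, 214867 mod 4 = 3, 597309 mod 4 = 1, so the flip contributes +1; sign now -1
(597309/214867): 597309 mod 214867 = 167575, so (597309/214867) = (167575/214867)
flip (167575/214867) -> (214867/167575): both odd, 167575 mod 4 = 3, 214867 mod 4 = 3, so the flip contributes -1; sign now +1
(214867/167575): 214867 mod 167575 = 47292, so (214867/167575) = (47292/167575)
factor out 2^2: 47292 = 2^2·11823; with 167575 mod 8 = 7, (2/167575) = +1; sign now +1; continue with (11823/167575)
flip (11823/167575) -> (167575/11823): both odd, 11823 mod 4 = 3, 167575 mod 4 = 3, so the flip contributes -1; sign now -1
(167575/11823): 167575 mod 11823 = 2053, so (167575/11823) = (2053/11823)
flip (2053/11823) -> (11823/2053): both odd, 2053 mod 4 = 1, 11823 mod 4 = 3, so the flip contributes +1; sign now -1
(11823/2053): 11823 mod 2053 = 1558, so (11823/2053) = (1558/2053)
factor out 2^1: 1558 = 2^1·779; with 2053 mod 8 = 5, (2/2053) = -1; sign now +1; continue with (779/2053)
flip (779/2053) -> (2053/779): both odd, 779 mod 4 = 3, 2053 mod 4 = 1, so the flip contributes +1; sign now +1
(2053/779): 2053 mod 779 = 495, so (2053/779) = (495/779)
flip (495/779) -> (779/495): both odd, 495 mod 4 = 3, 779 mod 4 = 3, so the flip contributes -1; sign now -1
(779/495): 779 mod 495 = 284, so (779/495) = (284/495)
factor out 2^2: 284 = 2^2·71; with 495 mod 8 = 7, (2/495) = +1; sign now -1; continue with (71/495)
flip (71/495) -> (495/71): both odd, 71 mod 4 = 3, 495 mod 4 = 3, so the flip contributes -1; sign now +1
(495/71): 495 mod 71 = 69, so (495/71) = (69/71)
flip (69/71) -> (71/69): both odd, 69 mod 4 = 1, 71 mod 4 = 3, so the flip contributes +1; sign now +1
(71/69): 71 mod 69 = 2, so (71/69) = (2/69)
factor out 2^1: 2 = 2^1·1; with 69 mod 8 = 5, (2/69) = -1; sign now -1; continue with (1/69)
reached (1/69) = 1, so the symbol is -1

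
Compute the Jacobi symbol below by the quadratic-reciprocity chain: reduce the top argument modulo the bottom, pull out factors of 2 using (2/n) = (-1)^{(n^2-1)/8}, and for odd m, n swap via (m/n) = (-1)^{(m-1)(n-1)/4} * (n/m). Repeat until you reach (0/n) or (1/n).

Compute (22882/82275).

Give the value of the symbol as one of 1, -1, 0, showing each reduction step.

1

factor out 2^1: 22882 = 2^1·11441; with 82275 mod 8 = 3, (2/82275) = -1; sign now -1; continue with (11441/82275)
flip (11441/82275) -> (82275/11441): both odd, 11441 mod 4 = 1, 82275 mod 4 = 3, so the flip contributes +1; sign now -1
(82275/11441): 82275 mod 11441 = 2188, so (82275/11441) = (2188/11441)
factor out 2^2: 2188 = 2^2·547; with 11441 mod 8 = 1, (2/11441) = +1; sign now -1; continue with (547/11441)
flip (547/11441) -> (11441/547): both odd, 547 mod 4 = 3, 11441 mod 4 = 1, so the flip contributes +1; sign now -1
(11441/547): 11441 mod 547 = 501, so (11441/547) = (501/547)
flip (501/547) -> (547/501): both odd, 501 mod 4 = 1, 547 mod 4 = 3, so the flip contributes +1; sign now -1
(547/501): 547 mod 501 = 46, so (547/501) = (46/501)
factor out 2^1: 46 = 2^1·23; with 501 mod 8 = 5, (2/501) = -1; sign now +1; continue with (23/501)
flip (23/501) -> (501/23): both odd, 23 mod 4 = 3, 501 mod 4 = 1, so the flip contributes +1; sign now +1
(501/23): 501 mod 23 = 18, so (501/23) = (18/23)
factor out 2^1: 18 = 2^1·9; with 23 mod 8 = 7, (2/23) = +1; sign now +1; continue with (9/23)
flip (9/23) -> (23/9): both odd, 9 mod 4 = 1, 23 mod 4 = 3, so the flip contributes +1; sign now +1
(23/9): 23 mod 9 = 5, so (23/9) = (5/9)
flip (5/9) -> (9/5): both odd, 5 mod 4 = 1, 9 mod 4 = 1, so the flip contributes +1; sign now +1
(9/5): 9 mod 5 = 4, so (9/5) = (4/5)
factor out 2^2: 4 = 2^2·1; with 5 mod 8 = 5, (2/5) = -1; sign now +1; continue with (1/5)
reached (1/5) = 1, so the symbol is +1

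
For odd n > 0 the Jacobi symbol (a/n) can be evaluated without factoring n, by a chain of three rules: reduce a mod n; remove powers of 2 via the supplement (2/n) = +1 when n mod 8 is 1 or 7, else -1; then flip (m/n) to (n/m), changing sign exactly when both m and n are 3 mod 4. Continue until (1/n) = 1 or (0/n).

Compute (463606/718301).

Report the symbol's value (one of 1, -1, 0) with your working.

463606 = 2^1·231803; (2/718301) = -1 since 718301 mod 8 = 5, so (463606/718301) = (-1)^1·(231803/718301); sign now -1
reciprocity: (231803/718301) = +1·(718301/231803) since 231803 mod 4 = 3, 718301 mod 4 = 1; sign now -1
(718301/231803) = (22892/231803)   [reduce mod 231803]
22892 = 2^2·5723; (2/231803) = -1 since 231803 mod 8 = 3, so (22892/231803) = (-1)^2·(5723/231803); sign now -1
reciprocity: (5723/231803) = -1·(231803/5723) since 5723 mod 4 = 3, 231803 mod 4 = 3; sign now +1
(231803/5723) = (2883/5723)   [reduce mod 5723]
reciprocity: (2883/5723) = -1·(5723/2883) since 2883 mod 4 = 3, 5723 mod 4 = 3; sign now -1
(5723/2883) = (2840/2883)   [reduce mod 2883]
2840 = 2^3·355; (2/2883) = -1 since 2883 mod 8 = 3, so (2840/2883) = (-1)^3·(355/2883); sign now +1
reciprocity: (355/2883) = -1·(2883/355) since 355 mod 4 = 3, 2883 mod 4 = 3; sign now -1
(2883/355) = (43/355)   [reduce mod 355]
reciprocity: (43/355) = -1·(355/43) since 43 mod 4 = 3, 355 mod 4 = 3; sign now +1
(355/43) = (11/43)   [reduce mod 43]
reciprocity: (11/43) = -1·(43/11) since 11 mod 4 = 3, 43 mod 4 = 3; sign now -1
(43/11) = (10/11)   [reduce mod 11]
10 = 2^1·5; (2/11) = -1 since 11 mod 8 = 3, so (10/11) = (-1)^1·(5/11); sign now +1
reciprocity: (5/11) = +1·(11/5) since 5 mod 4 = 1, 11 mod 4 = 3; sign now +1
(11/5) = (1/5)   [reduce mod 5]
(1/5) = 1; final value = sign = +1

1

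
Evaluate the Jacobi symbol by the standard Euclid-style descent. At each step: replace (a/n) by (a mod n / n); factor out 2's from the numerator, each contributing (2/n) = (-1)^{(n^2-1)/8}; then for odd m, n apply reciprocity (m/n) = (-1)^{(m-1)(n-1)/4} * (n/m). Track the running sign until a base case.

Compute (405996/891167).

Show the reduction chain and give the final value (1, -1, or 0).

1

405996 = 2^2·101499; (2/891167) = +1 since 891167 mod 8 = 7, so (405996/891167) = (+1)^2·(101499/891167); sign now +1
reciprocity: (101499/891167) = -1·(891167/101499) since 101499 mod 4 = 3, 891167 mod 4 = 3; sign now -1
(891167/101499) = (79175/101499)   [reduce mod 101499]
reciprocity: (79175/101499) = -1·(101499/79175) since 79175 mod 4 = 3, 101499 mod 4 = 3; sign now +1
(101499/79175) = (22324/79175)   [reduce mod 79175]
22324 = 2^2·5581; (2/79175) = +1 since 79175 mod 8 = 7, so (22324/79175) = (+1)^2·(5581/79175); sign now +1
reciprocity: (5581/79175) = +1·(79175/5581) since 5581 mod 4 = 1, 79175 mod 4 = 3; sign now +1
(79175/5581) = (1041/5581)   [reduce mod 5581]
reciprocity: (1041/5581) = +1·(5581/1041) since 1041 mod 4 = 1, 5581 mod 4 = 1; sign now +1
(5581/1041) = (376/1041)   [reduce mod 1041]
376 = 2^3·47; (2/1041) = +1 since 1041 mod 8 = 1, so (376/1041) = (+1)^3·(47/1041); sign now +1
reciprocity: (47/1041) = +1·(1041/47) since 47 mod 4 = 3, 1041 mod 4 = 1; sign now +1
(1041/47) = (7/47)   [reduce mod 47]
reciprocity: (7/47) = -1·(47/7) since 7 mod 4 = 3, 47 mod 4 = 3; sign now -1
(47/7) = (5/7)   [reduce mod 7]
reciprocity: (5/7) = +1·(7/5) since 5 mod 4 = 1, 7 mod 4 = 3; sign now -1
(7/5) = (2/5)   [reduce mod 5]
2 = 2^1·1; (2/5) = -1 since 5 mod 8 = 5, so (2/5) = (-1)^1·(1/5); sign now +1
(1/5) = 1; final value = sign = +1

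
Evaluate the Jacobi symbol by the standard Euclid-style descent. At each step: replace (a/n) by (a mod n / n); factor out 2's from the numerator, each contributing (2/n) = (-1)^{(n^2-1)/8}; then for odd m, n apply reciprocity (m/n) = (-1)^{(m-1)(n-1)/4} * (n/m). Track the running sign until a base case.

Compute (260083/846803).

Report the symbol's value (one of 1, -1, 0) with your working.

reciprocity: (260083/846803) = -1·(846803/260083) since 260083 mod 4 = 3, 846803 mod 4 = 3; sign now -1
(846803/260083) = (66554/260083)   [reduce mod 260083]
66554 = 2^1·33277; (2/260083) = -1 since 260083 mod 8 = 3, so (66554/260083) = (-1)^1·(33277/260083); sign now +1
reciprocity: (33277/260083) = +1·(260083/33277) since 33277 mod 4 = 1, 260083 mod 4 = 3; sign now +1
(260083/33277) = (27144/33277)   [reduce mod 33277]
27144 = 2^3·3393; (2/33277) = -1 since 33277 mod 8 = 5, so (27144/33277) = (-1)^3·(3393/33277); sign now -1
reciprocity: (3393/33277) = +1·(33277/3393) since 3393 mod 4 = 1, 33277 mod 4 = 1; sign now -1
(33277/3393) = (2740/3393)   [reduce mod 3393]
2740 = 2^2·685; (2/3393) = +1 since 3393 mod 8 = 1, so (2740/3393) = (+1)^2·(685/3393); sign now -1
reciprocity: (685/3393) = +1·(3393/685) since 685 mod 4 = 1, 3393 mod 4 = 1; sign now -1
(3393/685) = (653/685)   [reduce mod 685]
reciprocity: (653/685) = +1·(685/653) since 653 mod 4 = 1, 685 mod 4 = 1; sign now -1
(685/653) = (32/653)   [reduce mod 653]
32 = 2^5·1; (2/653) = -1 since 653 mod 8 = 5, so (32/653) = (-1)^5·(1/653); sign now +1
(1/653) = 1; final value = sign = +1

1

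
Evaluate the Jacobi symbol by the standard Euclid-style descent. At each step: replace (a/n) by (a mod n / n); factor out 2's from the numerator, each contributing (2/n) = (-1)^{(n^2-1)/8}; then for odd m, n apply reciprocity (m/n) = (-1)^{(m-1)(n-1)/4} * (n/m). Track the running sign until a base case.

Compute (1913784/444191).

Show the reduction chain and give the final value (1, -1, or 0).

(1913784/444191) = (137020/444191)   [reduce mod 444191]
137020 = 2^2·34255; (2/444191) = +1 since 444191 mod 8 = 7, so (137020/444191) = (+1)^2·(34255/444191); sign now +1
reciprocity: (34255/444191) = -1·(444191/34255) since 34255 mod 4 = 3, 444191 mod 4 = 3; sign now -1
(444191/34255) = (33131/34255)   [reduce mod 34255]
reciprocity: (33131/34255) = -1·(34255/33131) since 33131 mod 4 = 3, 34255 mod 4 = 3; sign now +1
(34255/33131) = (1124/33131)   [reduce mod 33131]
1124 = 2^2·281; (2/33131) = -1 since 33131 mod 8 = 3, so (1124/33131) = (-1)^2·(281/33131); sign now +1
reciprocity: (281/33131) = +1·(33131/281) since 281 mod 4 = 1, 33131 mod 4 = 3; sign now +1
(33131/281) = (254/281)   [reduce mod 281]
254 = 2^1·127; (2/281) = +1 since 281 mod 8 = 1, so (254/281) = (+1)^1·(127/281); sign now +1
reciprocity: (127/281) = +1·(281/127) since 127 mod 4 = 3, 281 mod 4 = 1; sign now +1
(281/127) = (27/127)   [reduce mod 127]
reciprocity: (27/127) = -1·(127/27) since 27 mod 4 = 3, 127 mod 4 = 3; sign now -1
(127/27) = (19/27)   [reduce mod 27]
reciprocity: (19/27) = -1·(27/19) since 19 mod 4 = 3, 27 mod 4 = 3; sign now +1
(27/19) = (8/19)   [reduce mod 19]
8 = 2^3·1; (2/19) = -1 since 19 mod 8 = 3, so (8/19) = (-1)^3·(1/19); sign now -1
(1/19) = 1; final value = sign = -1

-1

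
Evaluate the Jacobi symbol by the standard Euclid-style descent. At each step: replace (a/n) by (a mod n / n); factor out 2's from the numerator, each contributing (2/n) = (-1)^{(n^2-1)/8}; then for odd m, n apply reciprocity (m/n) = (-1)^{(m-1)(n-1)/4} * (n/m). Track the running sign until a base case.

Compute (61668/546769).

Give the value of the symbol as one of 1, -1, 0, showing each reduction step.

1

61668 = 2^2·15417; (2/546769) = +1 since 546769 mod 8 = 1, so (61668/546769) = (+1)^2·(15417/546769); sign now +1
reciprocity: (15417/546769) = +1·(546769/15417) since 15417 mod 4 = 1, 546769 mod 4 = 1; sign now +1
(546769/15417) = (7174/15417)   [reduce mod 15417]
7174 = 2^1·3587; (2/15417) = +1 since 15417 mod 8 = 1, so (7174/15417) = (+1)^1·(3587/15417); sign now +1
reciprocity: (3587/15417) = +1·(15417/3587) since 3587 mod 4 = 3, 15417 mod 4 = 1; sign now +1
(15417/3587) = (1069/3587)   [reduce mod 3587]
reciprocity: (1069/3587) = +1·(3587/1069) since 1069 mod 4 = 1, 3587 mod 4 = 3; sign now +1
(3587/1069) = (380/1069)   [reduce mod 1069]
380 = 2^2·95; (2/1069) = -1 since 1069 mod 8 = 5, so (380/1069) = (-1)^2·(95/1069); sign now +1
reciprocity: (95/1069) = +1·(1069/95) since 95 mod 4 = 3, 1069 mod 4 = 1; sign now +1
(1069/95) = (24/95)   [reduce mod 95]
24 = 2^3·3; (2/95) = +1 since 95 mod 8 = 7, so (24/95) = (+1)^3·(3/95); sign now +1
reciprocity: (3/95) = -1·(95/3) since 3 mod 4 = 3, 95 mod 4 = 3; sign now -1
(95/3) = (2/3)   [reduce mod 3]
2 = 2^1·1; (2/3) = -1 since 3 mod 8 = 3, so (2/3) = (-1)^1·(1/3); sign now +1
(1/3) = 1; final value = sign = +1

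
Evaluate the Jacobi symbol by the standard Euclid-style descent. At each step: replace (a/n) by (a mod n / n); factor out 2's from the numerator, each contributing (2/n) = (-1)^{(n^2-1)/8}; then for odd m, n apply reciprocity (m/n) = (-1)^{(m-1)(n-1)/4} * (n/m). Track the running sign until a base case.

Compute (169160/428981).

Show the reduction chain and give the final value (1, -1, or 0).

-1

factor out 2^3: 169160 = 2^3·21145; with 428981 mod 8 = 5, (2/428981) = -1; sign now -1; continue with (21145/428981)
flip (21145/428981) -> (428981/21145): both odd, 21145 mod 4 = 1, 428981 mod 4 = 1, so the flip contributes +1; sign now -1
(428981/21145): 428981 mod 21145 = 6081, so (428981/21145) = (6081/21145)
flip (6081/21145) -> (21145/6081): both odd, 6081 mod 4 = 1, 21145 mod 4 = 1, so the flip contributes +1; sign now -1
(21145/6081): 21145 mod 6081 = 2902, so (21145/6081) = (2902/6081)
factor out 2^1: 2902 = 2^1·1451; with 6081 mod 8 = 1, (2/6081) = +1; sign now -1; continue with (1451/6081)
flip (1451/6081) -> (6081/1451): both odd, 1451 mod 4 = 3, 6081 mod 4 = 1, so the flip contributes +1; sign now -1
(6081/1451): 6081 mod 1451 = 277, so (6081/1451) = (277/1451)
flip (277/1451) -> (1451/277): both odd, 277 mod 4 = 1, 1451 mod 4 = 3, so the flip contributes +1; sign now -1
(1451/277): 1451 mod 277 = 66, so (1451/277) = (66/277)
factor out 2^1: 66 = 2^1·33; with 277 mod 8 = 5, (2/277) = -1; sign now +1; continue with (33/277)
flip (33/277) -> (277/33): both odd, 33 mod 4 = 1, 277 mod 4 = 1, so the flip contributes +1; sign now +1
(277/33): 277 mod 33 = 13, so (277/33) = (13/33)
flip (13/33) -> (33/13): both odd, 13 mod 4 = 1, 33 mod 4 = 1, so the flip contributes +1; sign now +1
(33/13): 33 mod 13 = 7, so (33/13) = (7/13)
flip (7/13) -> (13/7): both odd, 7 mod 4 = 3, 13 mod 4 = 1, so the flip contributes +1; sign now +1
(13/7): 13 mod 7 = 6, so (13/7) = (6/7)
factor out 2^1: 6 = 2^1·3; with 7 mod 8 = 7, (2/7) = +1; sign now +1; continue with (3/7)
flip (3/7) -> (7/3): both odd, 3 mod 4 = 3, 7 mod 4 = 3, so the flip contributes -1; sign now -1
(7/3): 7 mod 3 = 1, so (7/3) = (1/3)
reached (1/3) = 1, so the symbol is -1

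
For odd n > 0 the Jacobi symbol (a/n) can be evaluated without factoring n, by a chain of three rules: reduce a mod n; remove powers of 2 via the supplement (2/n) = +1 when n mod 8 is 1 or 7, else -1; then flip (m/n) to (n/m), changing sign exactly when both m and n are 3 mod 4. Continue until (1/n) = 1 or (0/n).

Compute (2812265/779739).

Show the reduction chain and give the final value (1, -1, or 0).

(2812265/779739): 2812265 mod 779739 = 473048, so (2812265/779739) = (473048/779739)
factor out 2^3: 473048 = 2^3·59131; with 779739 mod 8 = 3, (2/779739) = -1; sign now -1; continue with (59131/779739)
flip (59131/779739) -> (779739/59131): both odd, 59131 mod 4 = 3, 779739 mod 4 = 3, so the flip contributes -1; sign now +1
(779739/59131): 779739 mod 59131 = 11036, so (779739/59131) = (11036/59131)
factor out 2^2: 11036 = 2^2·2759; with 59131 mod 8 = 3, (2/59131) = -1; sign now +1; continue with (2759/59131)
flip (2759/59131) -> (59131/2759): both odd, 2759 mod 4 = 3, 59131 mod 4 = 3, so the flip contributes -1; sign now -1
(59131/2759): 59131 mod 2759 = 1192, so (59131/2759) = (1192/2759)
factor out 2^3: 1192 = 2^3·149; with 2759 mod 8 = 7, (2/2759) = +1; sign now -1; continue with (149/2759)
flip (149/2759) -> (2759/149): both odd, 149 mod 4 = 1, 2759 mod 4 = 3, so the flip contributes +1; sign now -1
(2759/149): 2759 mod 149 = 77, so (2759/149) = (77/149)
flip (77/149) -> (149/77): both odd, 77 mod 4 = 1, 149 mod 4 = 1, so the flip contributes +1; sign now -1
(149/77): 149 mod 77 = 72, so (149/77) = (72/77)
factor out 2^3: 72 = 2^3·9; with 77 mod 8 = 5, (2/77) = -1; sign now +1; continue with (9/77)
flip (9/77) -> (77/9): both odd, 9 mod 4 = 1, 77 mod 4 = 1, so the flip contributes +1; sign now +1
(77/9): 77 mod 9 = 5, so (77/9) = (5/9)
flip (5/9) -> (9/5): both odd, 5 mod 4 = 1, 9 mod 4 = 1, so the flip contributes +1; sign now +1
(9/5): 9 mod 5 = 4, so (9/5) = (4/5)
factor out 2^2: 4 = 2^2·1; with 5 mod 8 = 5, (2/5) = -1; sign now +1; continue with (1/5)
reached (1/5) = 1, so the symbol is +1

1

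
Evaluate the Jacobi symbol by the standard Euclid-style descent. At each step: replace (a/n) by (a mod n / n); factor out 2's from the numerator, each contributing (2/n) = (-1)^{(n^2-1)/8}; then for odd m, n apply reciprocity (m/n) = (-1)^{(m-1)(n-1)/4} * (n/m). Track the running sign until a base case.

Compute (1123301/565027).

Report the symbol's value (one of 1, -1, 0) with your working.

-1

(1123301/565027) = (558274/565027)   [reduce mod 565027]
558274 = 2^1·279137; (2/565027) = -1 since 565027 mod 8 = 3, so (558274/565027) = (-1)^1·(279137/565027); sign now -1
reciprocity: (279137/565027) = +1·(565027/279137) since 279137 mod 4 = 1, 565027 mod 4 = 3; sign now -1
(565027/279137) = (6753/279137)   [reduce mod 279137]
reciprocity: (6753/279137) = +1·(279137/6753) since 6753 mod 4 = 1, 279137 mod 4 = 1; sign now -1
(279137/6753) = (2264/6753)   [reduce mod 6753]
2264 = 2^3·283; (2/6753) = +1 since 6753 mod 8 = 1, so (2264/6753) = (+1)^3·(283/6753); sign now -1
reciprocity: (283/6753) = +1·(6753/283) since 283 mod 4 = 3, 6753 mod 4 = 1; sign now -1
(6753/283) = (244/283)   [reduce mod 283]
244 = 2^2·61; (2/283) = -1 since 283 mod 8 = 3, so (244/283) = (-1)^2·(61/283); sign now -1
reciprocity: (61/283) = +1·(283/61) since 61 mod 4 = 1, 283 mod 4 = 3; sign now -1
(283/61) = (39/61)   [reduce mod 61]
reciprocity: (39/61) = +1·(61/39) since 39 mod 4 = 3, 61 mod 4 = 1; sign now -1
(61/39) = (22/39)   [reduce mod 39]
22 = 2^1·11; (2/39) = +1 since 39 mod 8 = 7, so (22/39) = (+1)^1·(11/39); sign now -1
reciprocity: (11/39) = -1·(39/11) since 11 mod 4 = 3, 39 mod 4 = 3; sign now +1
(39/11) = (6/11)   [reduce mod 11]
6 = 2^1·3; (2/11) = -1 since 11 mod 8 = 3, so (6/11) = (-1)^1·(3/11); sign now -1
reciprocity: (3/11) = -1·(11/3) since 3 mod 4 = 3, 11 mod 4 = 3; sign now +1
(11/3) = (2/3)   [reduce mod 3]
2 = 2^1·1; (2/3) = -1 since 3 mod 8 = 3, so (2/3) = (-1)^1·(1/3); sign now -1
(1/3) = 1; final value = sign = -1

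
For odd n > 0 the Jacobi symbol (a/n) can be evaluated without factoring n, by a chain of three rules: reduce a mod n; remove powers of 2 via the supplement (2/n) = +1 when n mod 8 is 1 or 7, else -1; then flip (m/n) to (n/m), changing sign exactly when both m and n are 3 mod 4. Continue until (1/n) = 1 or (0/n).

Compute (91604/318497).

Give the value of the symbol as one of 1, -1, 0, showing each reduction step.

91604 = 2^2·22901; (2/318497) = +1 since 318497 mod 8 = 1, so (91604/318497) = (+1)^2·(22901/318497); sign now +1
reciprocity: (22901/318497) = +1·(318497/22901) since 22901 mod 4 = 1, 318497 mod 4 = 1; sign now +1
(318497/22901) = (20784/22901)   [reduce mod 22901]
20784 = 2^4·1299; (2/22901) = -1 since 22901 mod 8 = 5, so (20784/22901) = (-1)^4·(1299/22901); sign now +1
reciprocity: (1299/22901) = +1·(22901/1299) since 1299 mod 4 = 3, 22901 mod 4 = 1; sign now +1
(22901/1299) = (818/1299)   [reduce mod 1299]
818 = 2^1·409; (2/1299) = -1 since 1299 mod 8 = 3, so (818/1299) = (-1)^1·(409/1299); sign now -1
reciprocity: (409/1299) = +1·(1299/409) since 409 mod 4 = 1, 1299 mod 4 = 3; sign now -1
(1299/409) = (72/409)   [reduce mod 409]
72 = 2^3·9; (2/409) = +1 since 409 mod 8 = 1, so (72/409) = (+1)^3·(9/409); sign now -1
reciprocity: (9/409) = +1·(409/9) since 9 mod 4 = 1, 409 mod 4 = 1; sign now -1
(409/9) = (4/9)   [reduce mod 9]
4 = 2^2·1; (2/9) = +1 since 9 mod 8 = 1, so (4/9) = (+1)^2·(1/9); sign now -1
(1/9) = 1; final value = sign = -1

-1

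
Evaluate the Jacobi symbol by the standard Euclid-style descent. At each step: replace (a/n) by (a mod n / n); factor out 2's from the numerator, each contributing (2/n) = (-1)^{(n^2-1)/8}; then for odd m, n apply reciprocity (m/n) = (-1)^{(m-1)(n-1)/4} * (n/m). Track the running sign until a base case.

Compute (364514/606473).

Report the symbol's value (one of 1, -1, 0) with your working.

1

factor out 2^1: 364514 = 2^1·182257; with 606473 mod 8 = 1, (2/606473) = +1; sign now +1; continue with (182257/606473)
flip (182257/606473) -> (606473/182257): both odd, 182257 mod 4 = 1, 606473 mod 4 = 1, so the flip contributes +1; sign now +1
(606473/182257): 606473 mod 182257 = 59702, so (606473/182257) = (59702/182257)
factor out 2^1: 59702 = 2^1·29851; with 182257 mod 8 = 1, (2/182257) = +1; sign now +1; continue with (29851/182257)
flip (29851/182257) -> (182257/29851): both odd, 29851 mod 4 = 3, 182257 mod 4 = 1, so the flip contributes +1; sign now +1
(182257/29851): 182257 mod 29851 = 3151, so (182257/29851) = (3151/29851)
flip (3151/29851) -> (29851/3151): both odd, 3151 mod 4 = 3, 29851 mod 4 = 3, so the flip contributes -1; sign now -1
(29851/3151): 29851 mod 3151 = 1492, so (29851/3151) = (1492/3151)
factor out 2^2: 1492 = 2^2·373; with 3151 mod 8 = 7, (2/3151) = +1; sign now -1; continue with (373/3151)
flip (373/3151) -> (3151/373): both odd, 373 mod 4 = 1, 3151 mod 4 = 3, so the flip contributes +1; sign now -1
(3151/373): 3151 mod 373 = 167, so (3151/373) = (167/373)
flip (167/373) -> (373/167): both odd, 167 mod 4 = 3, 373 mod 4 = 1, so the flip contributes +1; sign now -1
(373/167): 373 mod 167 = 39, so (373/167) = (39/167)
flip (39/167) -> (167/39): both odd, 39 mod 4 = 3, 167 mod 4 = 3, so the flip contributes -1; sign now +1
(167/39): 167 mod 39 = 11, so (167/39) = (11/39)
flip (11/39) -> (39/11): both odd, 11 mod 4 = 3, 39 mod 4 = 3, so the flip contributes -1; sign now -1
(39/11): 39 mod 11 = 6, so (39/11) = (6/11)
factor out 2^1: 6 = 2^1·3; with 11 mod 8 = 3, (2/11) = -1; sign now +1; continue with (3/11)
flip (3/11) -> (11/3): both odd, 3 mod 4 = 3, 11 mod 4 = 3, so the flip contributes -1; sign now -1
(11/3): 11 mod 3 = 2, so (11/3) = (2/3)
factor out 2^1: 2 = 2^1·1; with 3 mod 8 = 3, (2/3) = -1; sign now +1; continue with (1/3)
reached (1/3) = 1, so the symbol is +1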